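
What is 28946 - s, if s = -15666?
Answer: 44612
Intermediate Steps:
28946 - s = 28946 - 1*(-15666) = 28946 + 15666 = 44612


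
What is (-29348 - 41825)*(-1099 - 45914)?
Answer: 3346056249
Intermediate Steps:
(-29348 - 41825)*(-1099 - 45914) = -71173*(-47013) = 3346056249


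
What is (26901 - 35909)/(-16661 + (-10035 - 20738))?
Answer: 4504/23717 ≈ 0.18991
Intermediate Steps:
(26901 - 35909)/(-16661 + (-10035 - 20738)) = -9008/(-16661 - 30773) = -9008/(-47434) = -9008*(-1/47434) = 4504/23717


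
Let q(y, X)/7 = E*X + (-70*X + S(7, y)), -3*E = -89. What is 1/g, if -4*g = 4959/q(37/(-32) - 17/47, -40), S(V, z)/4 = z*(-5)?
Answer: -12978595/1398438 ≈ -9.2808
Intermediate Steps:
S(V, z) = -20*z (S(V, z) = 4*(z*(-5)) = 4*(-5*z) = -20*z)
E = 89/3 (E = -⅓*(-89) = 89/3 ≈ 29.667)
q(y, X) = -140*y - 847*X/3 (q(y, X) = 7*(89*X/3 + (-70*X - 20*y)) = 7*(-20*y - 121*X/3) = -140*y - 847*X/3)
g = -1398438/12978595 (g = -4959/(4*(-140*(37/(-32) - 17/47) - 847/3*(-40))) = -4959/(4*(-140*(37*(-1/32) - 17*1/47) + 33880/3)) = -4959/(4*(-140*(-37/32 - 17/47) + 33880/3)) = -4959/(4*(-140*(-2283/1504) + 33880/3)) = -4959/(4*(79905/376 + 33880/3)) = -4959/(4*12978595/1128) = -4959*1128/(4*12978595) = -¼*5593752/12978595 = -1398438/12978595 ≈ -0.10775)
1/g = 1/(-1398438/12978595) = -12978595/1398438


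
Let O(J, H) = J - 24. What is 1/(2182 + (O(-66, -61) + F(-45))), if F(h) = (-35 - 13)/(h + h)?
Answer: 15/31388 ≈ 0.00047789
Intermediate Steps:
O(J, H) = -24 + J
F(h) = -24/h (F(h) = -48*1/(2*h) = -24/h)
1/(2182 + (O(-66, -61) + F(-45))) = 1/(2182 + ((-24 - 66) - 24/(-45))) = 1/(2182 + (-90 - 24*(-1/45))) = 1/(2182 + (-90 + 8/15)) = 1/(2182 - 1342/15) = 1/(31388/15) = 15/31388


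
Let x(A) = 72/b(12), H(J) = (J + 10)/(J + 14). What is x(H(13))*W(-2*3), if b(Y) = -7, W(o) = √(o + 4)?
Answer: -72*I*√2/7 ≈ -14.546*I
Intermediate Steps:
W(o) = √(4 + o)
H(J) = (10 + J)/(14 + J)
x(A) = -72/7 (x(A) = 72/(-7) = 72*(-⅐) = -72/7)
x(H(13))*W(-2*3) = -72*√(4 - 2*3)/7 = -72*√(4 - 6)/7 = -72*I*√2/7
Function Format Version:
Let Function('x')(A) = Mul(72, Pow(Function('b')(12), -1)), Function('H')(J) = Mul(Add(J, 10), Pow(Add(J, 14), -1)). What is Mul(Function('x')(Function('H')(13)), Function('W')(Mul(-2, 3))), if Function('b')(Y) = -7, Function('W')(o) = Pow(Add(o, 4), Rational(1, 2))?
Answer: Mul(Rational(-72, 7), I, Pow(2, Rational(1, 2))) ≈ Mul(-14.546, I)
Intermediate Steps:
Function('W')(o) = Pow(Add(4, o), Rational(1, 2))
Function('H')(J) = Mul(Pow(Add(14, J), -1), Add(10, J)) (Function('H')(J) = Mul(Add(10, J), Pow(Add(14, J), -1)) = Mul(Pow(Add(14, J), -1), Add(10, J)))
Function('x')(A) = Rational(-72, 7) (Function('x')(A) = Mul(72, Pow(-7, -1)) = Mul(72, Rational(-1, 7)) = Rational(-72, 7))
Mul(Function('x')(Function('H')(13)), Function('W')(Mul(-2, 3))) = Mul(Rational(-72, 7), Pow(Add(4, Mul(-2, 3)), Rational(1, 2))) = Mul(Rational(-72, 7), Pow(Add(4, -6), Rational(1, 2))) = Mul(Rational(-72, 7), Pow(-2, Rational(1, 2))) = Mul(Rational(-72, 7), Mul(I, Pow(2, Rational(1, 2)))) = Mul(Rational(-72, 7), I, Pow(2, Rational(1, 2)))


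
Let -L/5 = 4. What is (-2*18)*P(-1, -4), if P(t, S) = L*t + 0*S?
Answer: -720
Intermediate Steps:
L = -20 (L = -5*4 = -20)
P(t, S) = -20*t (P(t, S) = -20*t + 0*S = -20*t + 0 = -20*t)
(-2*18)*P(-1, -4) = (-2*18)*(-20*(-1)) = -36*20 = -720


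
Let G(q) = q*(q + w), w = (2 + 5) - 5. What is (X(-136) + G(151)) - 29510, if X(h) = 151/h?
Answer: -871503/136 ≈ -6408.1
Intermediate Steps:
w = 2 (w = 7 - 5 = 2)
G(q) = q*(2 + q) (G(q) = q*(q + 2) = q*(2 + q))
(X(-136) + G(151)) - 29510 = (151/(-136) + 151*(2 + 151)) - 29510 = (151*(-1/136) + 151*153) - 29510 = (-151/136 + 23103) - 29510 = 3141857/136 - 29510 = -871503/136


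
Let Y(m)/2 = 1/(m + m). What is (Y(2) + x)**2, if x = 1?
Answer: 9/4 ≈ 2.2500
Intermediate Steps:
Y(m) = 1/m (Y(m) = 2/(m + m) = 2/((2*m)) = 2*(1/(2*m)) = 1/m)
(Y(2) + x)**2 = (1/2 + 1)**2 = (3/2)**2 = 9/4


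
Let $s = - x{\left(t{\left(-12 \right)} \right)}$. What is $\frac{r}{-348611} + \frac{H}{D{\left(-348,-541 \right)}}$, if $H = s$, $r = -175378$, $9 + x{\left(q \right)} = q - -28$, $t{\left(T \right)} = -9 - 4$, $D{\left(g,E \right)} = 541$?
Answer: $\frac{92787832}{188598551} \approx 0.49199$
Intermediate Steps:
$t{\left(T \right)} = -13$
$x{\left(q \right)} = 19 + q$ ($x{\left(q \right)} = -9 + \left(q - -28\right) = -9 + \left(q + 28\right) = -9 + \left(28 + q\right) = 19 + q$)
$s = -6$ ($s = - (19 - 13) = \left(-1\right) 6 = -6$)
$H = -6$
$\frac{r}{-348611} + \frac{H}{D{\left(-348,-541 \right)}} = - \frac{175378}{-348611} - \frac{6}{541} = \left(-175378\right) \left(- \frac{1}{348611}\right) - \frac{6}{541} = \frac{175378}{348611} - \frac{6}{541} = \frac{92787832}{188598551}$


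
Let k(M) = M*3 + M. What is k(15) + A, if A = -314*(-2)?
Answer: 688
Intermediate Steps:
k(M) = 4*M (k(M) = 3*M + M = 4*M)
A = 628
k(15) + A = 4*15 + 628 = 60 + 628 = 688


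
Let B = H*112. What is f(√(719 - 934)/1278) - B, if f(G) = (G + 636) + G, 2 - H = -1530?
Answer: -170948 + I*√215/639 ≈ -1.7095e+5 + 0.022947*I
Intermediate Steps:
H = 1532 (H = 2 - 1*(-1530) = 2 + 1530 = 1532)
f(G) = 636 + 2*G (f(G) = (636 + G) + G = 636 + 2*G)
B = 171584 (B = 1532*112 = 171584)
f(√(719 - 934)/1278) - B = (636 + 2*(√(719 - 934)/1278)) - 1*171584 = (636 + 2*(√(-215)*(1/1278))) - 171584 = (636 + 2*((I*√215)*(1/1278))) - 171584 = (636 + 2*(I*√215/1278)) - 171584 = (636 + I*√215/639) - 171584 = -170948 + I*√215/639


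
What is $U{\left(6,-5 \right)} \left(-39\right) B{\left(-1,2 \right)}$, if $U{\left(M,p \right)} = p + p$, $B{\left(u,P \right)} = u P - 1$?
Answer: $-1170$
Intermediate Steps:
$B{\left(u,P \right)} = -1 + P u$ ($B{\left(u,P \right)} = P u - 1 = -1 + P u$)
$U{\left(M,p \right)} = 2 p$
$U{\left(6,-5 \right)} \left(-39\right) B{\left(-1,2 \right)} = 2 \left(-5\right) \left(-39\right) \left(-1 + 2 \left(-1\right)\right) = \left(-10\right) \left(-39\right) \left(-1 - 2\right) = 390 \left(-3\right) = -1170$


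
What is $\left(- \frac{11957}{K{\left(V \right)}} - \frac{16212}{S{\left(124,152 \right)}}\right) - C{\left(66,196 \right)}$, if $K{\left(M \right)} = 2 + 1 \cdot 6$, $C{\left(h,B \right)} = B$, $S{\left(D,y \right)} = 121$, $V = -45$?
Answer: $- \frac{1766221}{968} \approx -1824.6$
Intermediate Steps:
$K{\left(M \right)} = 8$ ($K{\left(M \right)} = 2 + 6 = 8$)
$\left(- \frac{11957}{K{\left(V \right)}} - \frac{16212}{S{\left(124,152 \right)}}\right) - C{\left(66,196 \right)} = \left(- \frac{11957}{8} - \frac{16212}{121}\right) - 196 = - \frac{1576493}{968} - 196 = - \frac{1766221}{968}$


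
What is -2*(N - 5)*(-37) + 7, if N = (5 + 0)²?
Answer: 1487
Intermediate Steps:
N = 25 (N = 5² = 25)
-2*(N - 5)*(-37) + 7 = -2*(25 - 5)*(-37) + 7 = -2*20*(-37) + 7 = -40*(-37) + 7 = 1480 + 7 = 1487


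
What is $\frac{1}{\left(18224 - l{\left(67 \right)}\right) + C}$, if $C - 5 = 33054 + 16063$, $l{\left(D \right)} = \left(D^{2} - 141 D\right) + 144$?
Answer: $\frac{1}{72160} \approx 1.3858 \cdot 10^{-5}$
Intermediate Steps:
$l{\left(D \right)} = 144 + D^{2} - 141 D$
$C = 49122$ ($C = 5 + \left(33054 + 16063\right) = 5 + 49117 = 49122$)
$\frac{1}{\left(18224 - l{\left(67 \right)}\right) + C} = \frac{1}{\left(18224 - \left(144 + 67^{2} - 9447\right)\right) + 49122} = \frac{1}{\left(18224 - \left(144 + 4489 - 9447\right)\right) + 49122} = \frac{1}{\left(18224 - -4814\right) + 49122} = \frac{1}{\left(18224 + 4814\right) + 49122} = \frac{1}{23038 + 49122} = \frac{1}{72160}$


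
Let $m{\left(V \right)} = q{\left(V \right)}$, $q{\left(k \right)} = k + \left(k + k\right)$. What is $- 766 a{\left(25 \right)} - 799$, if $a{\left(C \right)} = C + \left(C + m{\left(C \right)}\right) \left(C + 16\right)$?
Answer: $-3160549$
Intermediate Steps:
$q{\left(k \right)} = 3 k$ ($q{\left(k \right)} = k + 2 k = 3 k$)
$m{\left(V \right)} = 3 V$
$a{\left(C \right)} = C + 4 C \left(16 + C\right)$ ($a{\left(C \right)} = C + \left(C + 3 C\right) \left(C + 16\right) = C + 4 C \left(16 + C\right)$)
$- 766 a{\left(25 \right)} - 799 = - 766 \cdot 25 \left(65 + 4 \cdot 25\right) - 799 = - 766 \cdot 25 \left(65 + 100\right) - 799 = - 766 \cdot 25 \cdot 165 - 799 = \left(-766\right) 4125 - 799 = -3159750 - 799 = -3160549$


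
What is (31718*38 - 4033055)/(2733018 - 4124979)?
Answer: 2827771/1391961 ≈ 2.0315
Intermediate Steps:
(31718*38 - 4033055)/(2733018 - 4124979) = (1205284 - 4033055)/(-1391961) = -2827771*(-1/1391961) = 2827771/1391961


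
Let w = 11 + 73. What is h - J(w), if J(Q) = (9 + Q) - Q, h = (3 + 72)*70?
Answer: 5241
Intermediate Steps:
w = 84
h = 5250 (h = 75*70 = 5250)
J(Q) = 9
h - J(w) = 5250 - 1*9 = 5250 - 9 = 5241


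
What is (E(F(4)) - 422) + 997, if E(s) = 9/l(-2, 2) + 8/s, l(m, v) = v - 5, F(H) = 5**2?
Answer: 14308/25 ≈ 572.32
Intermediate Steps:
F(H) = 25
l(m, v) = -5 + v
E(s) = -3 + 8/s (E(s) = 9/(-5 + 2) + 8/s = 9/(-3) + 8/s = 9*(-1/3) + 8/s = -3 + 8/s)
(E(F(4)) - 422) + 997 = ((-3 + 8/25) - 422) + 997 = (-67/25 - 422) + 997 = -10617/25 + 997 = 14308/25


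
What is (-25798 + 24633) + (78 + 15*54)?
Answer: -277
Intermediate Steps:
(-25798 + 24633) + (78 + 15*54) = -1165 + (78 + 810) = -1165 + 888 = -277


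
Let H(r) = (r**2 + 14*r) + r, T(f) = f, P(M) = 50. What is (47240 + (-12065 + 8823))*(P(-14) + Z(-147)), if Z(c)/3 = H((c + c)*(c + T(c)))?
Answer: 986322347280084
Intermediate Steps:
H(r) = r**2 + 15*r
Z(c) = 12*c**2*(15 + 4*c**2) (Z(c) = 3*(((c + c)*(c + c))*(15 + (c + c)*(c + c))) = 3*(((2*c)*(2*c))*(15 + (2*c)*(2*c))) = 3*((4*c**2)*(15 + 4*c**2)) = 3*(4*c**2*(15 + 4*c**2)) = 12*c**2*(15 + 4*c**2))
(47240 + (-12065 + 8823))*(P(-14) + Z(-147)) = (47240 + (-12065 + 8823))*(50 + (-147)**2*(180 + 48*(-147)**2)) = (47240 - 3242)*(50 + 21609*(180 + 48*21609)) = 43998*(50 + 21609*(180 + 1037232)) = 43998*(50 + 21609*1037412) = 43998*(50 + 22417435908) = 43998*22417435958 = 986322347280084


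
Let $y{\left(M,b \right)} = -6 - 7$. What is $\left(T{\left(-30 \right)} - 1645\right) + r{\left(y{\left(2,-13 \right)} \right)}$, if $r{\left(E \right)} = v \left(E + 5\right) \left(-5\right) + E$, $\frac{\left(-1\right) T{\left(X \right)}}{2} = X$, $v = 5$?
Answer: $-1398$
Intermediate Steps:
$y{\left(M,b \right)} = -13$ ($y{\left(M,b \right)} = -6 - 7 = -13$)
$T{\left(X \right)} = - 2 X$
$r{\left(E \right)} = -125 - 24 E$ ($r{\left(E \right)} = 5 \left(E + 5\right) \left(-5\right) + E = 5 \left(5 + E\right) \left(-5\right) + E = \left(25 + 5 E\right) \left(-5\right) + E = \left(-125 - 25 E\right) + E = -125 - 24 E$)
$\left(T{\left(-30 \right)} - 1645\right) + r{\left(y{\left(2,-13 \right)} \right)} = \left(\left(-2\right) \left(-30\right) - 1645\right) - -187 = \left(60 - 1645\right) + \left(-125 + 312\right) = -1585 + 187 = -1398$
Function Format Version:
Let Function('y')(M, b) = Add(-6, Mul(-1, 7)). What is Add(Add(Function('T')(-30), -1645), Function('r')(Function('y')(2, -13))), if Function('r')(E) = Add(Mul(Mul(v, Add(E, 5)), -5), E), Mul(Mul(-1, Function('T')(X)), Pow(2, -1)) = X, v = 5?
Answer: -1398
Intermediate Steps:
Function('y')(M, b) = -13 (Function('y')(M, b) = Add(-6, -7) = -13)
Function('T')(X) = Mul(-2, X)
Function('r')(E) = Add(-125, Mul(-24, E)) (Function('r')(E) = Add(Mul(Mul(5, Add(E, 5)), -5), E) = Add(Mul(Mul(5, Add(5, E)), -5), E) = Add(Mul(Add(25, Mul(5, E)), -5), E) = Add(Add(-125, Mul(-25, E)), E) = Add(-125, Mul(-24, E)))
Add(Add(Function('T')(-30), -1645), Function('r')(Function('y')(2, -13))) = Add(Add(Mul(-2, -30), -1645), Add(-125, Mul(-24, -13))) = Add(Add(60, -1645), Add(-125, 312)) = Add(-1585, 187) = -1398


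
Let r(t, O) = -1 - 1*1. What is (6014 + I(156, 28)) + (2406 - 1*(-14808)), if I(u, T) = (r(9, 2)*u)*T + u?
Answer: 14648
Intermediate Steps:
r(t, O) = -2 (r(t, O) = -1 - 1 = -2)
I(u, T) = u - 2*T*u (I(u, T) = (-2*u)*T + u = -2*T*u + u = u - 2*T*u)
(6014 + I(156, 28)) + (2406 - 1*(-14808)) = (6014 + 156*(1 - 2*28)) + (2406 - 1*(-14808)) = (6014 + 156*(1 - 56)) + (2406 + 14808) = (6014 + 156*(-55)) + 17214 = (6014 - 8580) + 17214 = -2566 + 17214 = 14648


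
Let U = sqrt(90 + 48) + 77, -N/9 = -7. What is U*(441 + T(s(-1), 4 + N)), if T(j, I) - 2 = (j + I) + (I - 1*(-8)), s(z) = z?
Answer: 44968 + 584*sqrt(138) ≈ 51828.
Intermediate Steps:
N = 63 (N = -9*(-7) = 63)
T(j, I) = 10 + j + 2*I (T(j, I) = 2 + ((j + I) + (I - 1*(-8))) = 2 + ((I + j) + (I + 8)) = 2 + ((I + j) + (8 + I)) = 2 + (8 + j + 2*I) = 10 + j + 2*I)
U = 77 + sqrt(138) (U = sqrt(138) + 77 = 77 + sqrt(138) ≈ 88.747)
U*(441 + T(s(-1), 4 + N)) = (77 + sqrt(138))*(441 + (10 - 1 + 2*(4 + 63))) = (77 + sqrt(138))*(441 + (10 - 1 + 2*67)) = (77 + sqrt(138))*(441 + (10 - 1 + 134)) = (77 + sqrt(138))*(441 + 143) = (77 + sqrt(138))*584 = 44968 + 584*sqrt(138)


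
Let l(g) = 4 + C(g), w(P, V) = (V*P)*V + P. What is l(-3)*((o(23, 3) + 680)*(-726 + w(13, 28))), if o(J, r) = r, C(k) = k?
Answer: 6474157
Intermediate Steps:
w(P, V) = P + P*V² (w(P, V) = (P*V)*V + P = P*V² + P = P + P*V²)
l(g) = 4 + g
l(-3)*((o(23, 3) + 680)*(-726 + w(13, 28))) = (4 - 3)*((3 + 680)*(-726 + 13*(1 + 28²))) = 1*(683*(-726 + 13*(1 + 784))) = 1*(683*(-726 + 13*785)) = 1*(683*(-726 + 10205)) = 1*(683*9479) = 1*6474157 = 6474157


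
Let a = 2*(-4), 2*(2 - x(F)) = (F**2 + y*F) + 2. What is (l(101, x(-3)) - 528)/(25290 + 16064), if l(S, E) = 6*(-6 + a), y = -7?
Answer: -306/20677 ≈ -0.014799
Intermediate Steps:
x(F) = 1 - F**2/2 + 7*F/2 (x(F) = 2 - ((F**2 - 7*F) + 2)/2 = 2 - (2 + F**2 - 7*F)/2 = 2 + (-1 - F**2/2 + 7*F/2) = 1 - F**2/2 + 7*F/2)
a = -8
l(S, E) = -84 (l(S, E) = 6*(-6 - 8) = 6*(-14) = -84)
(l(101, x(-3)) - 528)/(25290 + 16064) = (-84 - 528)/(25290 + 16064) = -612/41354 = -612*1/41354 = -306/20677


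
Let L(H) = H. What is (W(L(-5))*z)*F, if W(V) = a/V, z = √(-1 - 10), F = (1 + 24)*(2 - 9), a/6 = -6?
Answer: -1260*I*√11 ≈ -4178.9*I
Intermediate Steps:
a = -36 (a = 6*(-6) = -36)
F = -175 (F = 25*(-7) = -175)
z = I*√11 (z = √(-11) = I*√11 ≈ 3.3166*I)
W(V) = -36/V
(W(L(-5))*z)*F = ((-36/(-5))*(I*√11))*(-175) = ((-36*(-⅕))*(I*√11))*(-175) = (36*(I*√11)/5)*(-175) = (36*I*√11/5)*(-175) = -1260*I*√11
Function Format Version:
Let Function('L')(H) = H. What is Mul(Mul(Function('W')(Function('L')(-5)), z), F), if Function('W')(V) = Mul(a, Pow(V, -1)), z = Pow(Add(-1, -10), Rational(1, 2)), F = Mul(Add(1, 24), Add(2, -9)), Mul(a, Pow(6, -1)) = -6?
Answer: Mul(-1260, I, Pow(11, Rational(1, 2))) ≈ Mul(-4178.9, I)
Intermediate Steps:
a = -36 (a = Mul(6, -6) = -36)
F = -175 (F = Mul(25, -7) = -175)
z = Mul(I, Pow(11, Rational(1, 2))) (z = Pow(-11, Rational(1, 2)) = Mul(I, Pow(11, Rational(1, 2))) ≈ Mul(3.3166, I))
Function('W')(V) = Mul(-36, Pow(V, -1))
Mul(Mul(Function('W')(Function('L')(-5)), z), F) = Mul(Mul(Mul(-36, Pow(-5, -1)), Mul(I, Pow(11, Rational(1, 2)))), -175) = Mul(Mul(Mul(-36, Rational(-1, 5)), Mul(I, Pow(11, Rational(1, 2)))), -175) = Mul(Mul(Rational(36, 5), Mul(I, Pow(11, Rational(1, 2)))), -175) = Mul(Mul(Rational(36, 5), I, Pow(11, Rational(1, 2))), -175) = Mul(-1260, I, Pow(11, Rational(1, 2)))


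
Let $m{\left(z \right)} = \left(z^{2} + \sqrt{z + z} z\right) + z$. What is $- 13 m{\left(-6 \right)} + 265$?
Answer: $-125 + 156 i \sqrt{3} \approx -125.0 + 270.2 i$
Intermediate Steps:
$m{\left(z \right)} = z + z^{2} + \sqrt{2} z^{\frac{3}{2}}$ ($m{\left(z \right)} = \left(z^{2} + \sqrt{2 z} z\right) + z = \left(z^{2} + \sqrt{2} \sqrt{z} z\right) + z = \left(z^{2} + \sqrt{2} z^{\frac{3}{2}}\right) + z = z + z^{2} + \sqrt{2} z^{\frac{3}{2}}$)
$- 13 m{\left(-6 \right)} + 265 = - 13 \left(-6 + \left(-6\right)^{2} + \sqrt{2} \left(-6\right)^{\frac{3}{2}}\right) + 265 = - 13 \left(-6 + 36 + \sqrt{2} \left(- 6 i \sqrt{6}\right)\right) + 265 = - 13 \left(-6 + 36 - 12 i \sqrt{3}\right) + 265 = - 13 \left(30 - 12 i \sqrt{3}\right) + 265 = \left(-390 + 156 i \sqrt{3}\right) + 265 = -125 + 156 i \sqrt{3}$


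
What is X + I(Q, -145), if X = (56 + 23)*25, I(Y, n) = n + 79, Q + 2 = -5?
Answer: 1909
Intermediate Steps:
Q = -7 (Q = -2 - 5 = -7)
I(Y, n) = 79 + n
X = 1975 (X = 79*25 = 1975)
X + I(Q, -145) = 1975 + (79 - 145) = 1975 - 66 = 1909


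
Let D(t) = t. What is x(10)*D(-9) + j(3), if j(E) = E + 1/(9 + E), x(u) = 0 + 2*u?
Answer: -2123/12 ≈ -176.92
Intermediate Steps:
x(u) = 2*u
x(10)*D(-9) + j(3) = (2*10)*(-9) + (1 + 3² + 9*3)/(9 + 3) = 20*(-9) + (1 + 9 + 27)/12 = -180 + (1/12)*37 = -180 + 37/12 = -2123/12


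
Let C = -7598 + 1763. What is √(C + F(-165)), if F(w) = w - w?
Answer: I*√5835 ≈ 76.387*I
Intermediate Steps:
F(w) = 0
C = -5835
√(C + F(-165)) = √(-5835 + 0) = √(-5835) = I*√5835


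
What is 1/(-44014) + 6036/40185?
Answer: 88542773/589567530 ≈ 0.15018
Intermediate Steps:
1/(-44014) + 6036/40185 = -1/44014 + 6036*(1/40185) = -1/44014 + 2012/13395 = 88542773/589567530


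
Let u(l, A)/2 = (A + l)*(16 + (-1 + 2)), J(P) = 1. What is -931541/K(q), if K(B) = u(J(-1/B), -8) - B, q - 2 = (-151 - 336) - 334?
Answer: -931541/581 ≈ -1603.3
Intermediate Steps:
q = -819 (q = 2 + ((-151 - 336) - 334) = 2 + (-487 - 334) = 2 - 821 = -819)
u(l, A) = 34*A + 34*l (u(l, A) = 2*((A + l)*(16 + (-1 + 2))) = 2*((A + l)*(16 + 1)) = 2*((A + l)*17) = 2*(17*A + 17*l) = 34*A + 34*l)
K(B) = -238 - B (K(B) = (34*(-8) + 34*1) - B = (-272 + 34) - B = -238 - B)
-931541/K(q) = -931541/(-238 - 1*(-819)) = -931541/(-238 + 819) = -931541/581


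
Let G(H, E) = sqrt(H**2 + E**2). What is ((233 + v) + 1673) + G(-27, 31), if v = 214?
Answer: 2120 + 13*sqrt(10) ≈ 2161.1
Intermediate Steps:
G(H, E) = sqrt(E**2 + H**2)
((233 + v) + 1673) + G(-27, 31) = ((233 + 214) + 1673) + sqrt(31**2 + (-27)**2) = (447 + 1673) + sqrt(961 + 729) = 2120 + sqrt(1690) = 2120 + 13*sqrt(10)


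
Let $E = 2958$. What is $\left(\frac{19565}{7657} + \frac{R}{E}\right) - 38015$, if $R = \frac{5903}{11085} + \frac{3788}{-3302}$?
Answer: $- \frac{1212054198484658593}{31885720519770} \approx -38012.0$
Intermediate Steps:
$R = - \frac{11249137}{18301335}$ ($R = 5903 \cdot \frac{1}{11085} + 3788 \left(- \frac{1}{3302}\right) = \frac{5903}{11085} - \frac{1894}{1651} = - \frac{11249137}{18301335} \approx -0.61466$)
$\left(\frac{19565}{7657} + \frac{R}{E}\right) - 38015 = \left(\frac{19565}{7657} - \frac{11249137}{18301335 \cdot 2958}\right) - 38015 = \left(19565 \cdot \frac{1}{7657} - \frac{11249137}{54135348930}\right) - 38015 = \left(\frac{1505}{589} - \frac{11249137}{54135348930}\right) - 38015 = \frac{81467074397957}{31885720519770} - 38015 = - \frac{1212054198484658593}{31885720519770}$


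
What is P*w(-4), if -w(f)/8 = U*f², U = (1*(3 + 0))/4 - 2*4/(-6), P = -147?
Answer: 39200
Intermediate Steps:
U = 25/12 (U = (1*3)*(¼) - 8*(-⅙) = 3*(¼) + 4/3 = ¾ + 4/3 = 25/12 ≈ 2.0833)
w(f) = -50*f²/3
P*w(-4) = -(-2450)*(-4)² = -(-2450)*16 = -147*(-800/3) = 39200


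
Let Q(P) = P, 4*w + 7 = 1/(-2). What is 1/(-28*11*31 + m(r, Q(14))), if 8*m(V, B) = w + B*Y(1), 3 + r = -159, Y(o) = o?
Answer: -64/610975 ≈ -0.00010475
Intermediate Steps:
r = -162 (r = -3 - 159 = -162)
w = -15/8 (w = -7/4 + (¼)/(-2) = -7/4 + (¼)*(-½) = -7/4 - ⅛ = -15/8 ≈ -1.8750)
m(V, B) = -15/64 + B/8 (m(V, B) = (-15/8 + B*1)/8 = (-15/8 + B)/8 = -15/64 + B/8)
1/(-28*11*31 + m(r, Q(14))) = 1/(-28*11*31 + (-15/64 + (⅛)*14)) = 1/(-308*31 + (-15/64 + 7/4)) = 1/(-9548 + 97/64) = 1/(-610975/64) = -64/610975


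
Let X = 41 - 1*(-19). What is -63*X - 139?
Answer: -3919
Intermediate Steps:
X = 60 (X = 41 + 19 = 60)
-63*X - 139 = -63*60 - 139 = -3780 - 139 = -3919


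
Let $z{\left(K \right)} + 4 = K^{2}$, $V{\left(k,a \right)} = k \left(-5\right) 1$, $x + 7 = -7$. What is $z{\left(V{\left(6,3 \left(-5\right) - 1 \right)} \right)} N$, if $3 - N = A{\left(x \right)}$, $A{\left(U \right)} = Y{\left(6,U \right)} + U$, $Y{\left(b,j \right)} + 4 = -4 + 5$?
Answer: $17920$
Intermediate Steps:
$x = -14$ ($x = -7 - 7 = -14$)
$Y{\left(b,j \right)} = -3$ ($Y{\left(b,j \right)} = -4 + \left(-4 + 5\right) = -4 + 1 = -3$)
$V{\left(k,a \right)} = - 5 k$ ($V{\left(k,a \right)} = - 5 k 1 = - 5 k$)
$A{\left(U \right)} = -3 + U$
$N = 20$ ($N = 3 - \left(-3 - 14\right) = 3 - -17 = 3 + 17 = 20$)
$z{\left(K \right)} = -4 + K^{2}$
$z{\left(V{\left(6,3 \left(-5\right) - 1 \right)} \right)} N = \left(-4 + \left(\left(-5\right) 6\right)^{2}\right) 20 = \left(-4 + \left(-30\right)^{2}\right) 20 = \left(-4 + 900\right) 20 = 896 \cdot 20 = 17920$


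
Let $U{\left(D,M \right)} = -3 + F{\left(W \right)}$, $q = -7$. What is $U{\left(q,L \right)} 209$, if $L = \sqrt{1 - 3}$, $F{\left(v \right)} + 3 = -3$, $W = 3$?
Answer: $-1881$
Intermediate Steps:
$F{\left(v \right)} = -6$ ($F{\left(v \right)} = -3 - 3 = -6$)
$L = i \sqrt{2}$ ($L = \sqrt{-2} = i \sqrt{2} \approx 1.4142 i$)
$U{\left(D,M \right)} = -9$ ($U{\left(D,M \right)} = -3 - 6 = -9$)
$U{\left(q,L \right)} 209 = \left(-9\right) 209 = -1881$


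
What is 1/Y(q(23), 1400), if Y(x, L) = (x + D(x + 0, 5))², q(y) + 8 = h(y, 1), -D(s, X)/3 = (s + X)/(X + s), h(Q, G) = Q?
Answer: 1/144 ≈ 0.0069444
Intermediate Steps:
D(s, X) = -3 (D(s, X) = -3*(s + X)/(X + s) = -3*(X + s)/(X + s) = -3*1 = -3)
q(y) = -8 + y
Y(x, L) = (-3 + x)² (Y(x, L) = (x - 3)² = (-3 + x)²)
1/Y(q(23), 1400) = 1/((-3 + (-8 + 23))²) = 1/((-3 + 15)²) = 1/(12²) = 1/144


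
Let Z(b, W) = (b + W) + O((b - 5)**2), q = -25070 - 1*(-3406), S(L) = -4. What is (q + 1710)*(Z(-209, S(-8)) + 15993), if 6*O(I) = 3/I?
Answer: -14419975209497/45796 ≈ -3.1487e+8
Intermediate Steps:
q = -21664 (q = -25070 + 3406 = -21664)
O(I) = 1/(2*I) (O(I) = (3/I)/6 = 1/(2*I))
Z(b, W) = W + b + 1/(2*(-5 + b)**2) (Z(b, W) = (b + W) + 1/(2*((b - 5)**2)) = (W + b) + 1/(2*((-5 + b)**2)) = (W + b) + 1/(2*(-5 + b)**2) = W + b + 1/(2*(-5 + b)**2))
(q + 1710)*(Z(-209, S(-8)) + 15993) = (-21664 + 1710)*((-4 - 209 + 1/(2*(-5 - 209)**2)) + 15993) = -19954*((-4 - 209 + (1/2)/(-214)**2) + 15993) = -19954*((-4 - 209 + (1/2)*(1/45796)) + 15993) = -19954*((-4 - 209 + 1/91592) + 15993) = -19954*(-19509095/91592 + 15993) = -19954*1445321761/91592 = -14419975209497/45796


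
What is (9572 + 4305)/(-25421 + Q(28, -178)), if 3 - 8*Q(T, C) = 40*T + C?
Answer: -111016/204307 ≈ -0.54338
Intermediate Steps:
Q(T, C) = 3/8 - 5*T - C/8 (Q(T, C) = 3/8 - (40*T + C)/8 = 3/8 - (C + 40*T)/8 = 3/8 + (-5*T - C/8) = 3/8 - 5*T - C/8)
(9572 + 4305)/(-25421 + Q(28, -178)) = (9572 + 4305)/(-25421 + (3/8 - 5*28 - 1/8*(-178))) = 13877/(-25421 + (3/8 - 140 + 89/4)) = 13877/(-25421 - 939/8) = 13877/(-204307/8) = 13877*(-8/204307) = -111016/204307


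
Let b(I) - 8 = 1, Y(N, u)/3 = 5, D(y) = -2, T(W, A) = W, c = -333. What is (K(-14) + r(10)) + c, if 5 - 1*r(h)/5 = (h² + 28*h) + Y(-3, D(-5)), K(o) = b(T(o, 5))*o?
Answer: -2409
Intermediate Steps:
Y(N, u) = 15 (Y(N, u) = 3*5 = 15)
b(I) = 9 (b(I) = 8 + 1 = 9)
K(o) = 9*o
r(h) = -50 - 140*h - 5*h² (r(h) = 25 - 5*((h² + 28*h) + 15) = 25 - 5*(15 + h² + 28*h) = 25 + (-75 - 140*h - 5*h²) = -50 - 140*h - 5*h²)
(K(-14) + r(10)) + c = (9*(-14) + (-50 - 140*10 - 5*10²)) - 333 = (-126 + (-50 - 1400 - 5*100)) - 333 = (-126 + (-50 - 1400 - 500)) - 333 = (-126 - 1950) - 333 = -2076 - 333 = -2409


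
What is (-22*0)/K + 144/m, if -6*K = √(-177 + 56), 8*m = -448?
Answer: -18/7 ≈ -2.5714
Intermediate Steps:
m = -56 (m = (⅛)*(-448) = -56)
K = -11*I/6 (K = -√(-177 + 56)/6 = -11*I/6 ≈ -1.8333*I)
(-22*0)/K + 144/m = (-22*0)/((-11*I/6)) + 144/(-56) = 0*(6*I/11) + 144*(-1/56) = 0 - 18/7 = -18/7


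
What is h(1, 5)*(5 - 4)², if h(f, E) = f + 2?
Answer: 3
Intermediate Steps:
h(f, E) = 2 + f
h(1, 5)*(5 - 4)² = (2 + 1)*(5 - 4)² = 3*1² = 3*1 = 3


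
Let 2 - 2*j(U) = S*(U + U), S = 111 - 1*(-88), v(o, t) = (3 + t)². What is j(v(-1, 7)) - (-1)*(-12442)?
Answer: -32341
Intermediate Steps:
S = 199 (S = 111 + 88 = 199)
j(U) = 1 - 199*U (j(U) = 1 - 199*(U + U)/2 = 1 - 199*2*U/2 = 1 - 199*U)
j(v(-1, 7)) - (-1)*(-12442) = (1 - 199*(3 + 7)²) - (-1)*(-12442) = (1 - 199*10²) - 1*12442 = (1 - 199*100) - 12442 = (1 - 19900) - 12442 = -19899 - 12442 = -32341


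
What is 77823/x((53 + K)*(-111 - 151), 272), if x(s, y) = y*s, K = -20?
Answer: -25941/783904 ≈ -0.033092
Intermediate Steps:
x(s, y) = s*y
77823/x((53 + K)*(-111 - 151), 272) = 77823/((((53 - 20)*(-111 - 151))*272)) = 77823/(((33*(-262))*272)) = 77823/((-8646*272)) = 77823/(-2351712) = 77823*(-1/2351712) = -25941/783904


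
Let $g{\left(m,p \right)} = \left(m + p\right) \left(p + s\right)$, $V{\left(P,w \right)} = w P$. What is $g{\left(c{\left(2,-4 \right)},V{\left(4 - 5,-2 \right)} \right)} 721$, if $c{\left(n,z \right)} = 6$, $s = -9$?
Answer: $-40376$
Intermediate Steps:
$V{\left(P,w \right)} = P w$
$g{\left(m,p \right)} = \left(-9 + p\right) \left(m + p\right)$ ($g{\left(m,p \right)} = \left(m + p\right) \left(p - 9\right) = \left(m + p\right) \left(-9 + p\right) = \left(-9 + p\right) \left(m + p\right)$)
$g{\left(c{\left(2,-4 \right)},V{\left(4 - 5,-2 \right)} \right)} 721 = \left(\left(\left(4 - 5\right) \left(-2\right)\right)^{2} - 54 - 9 \left(4 - 5\right) \left(-2\right) + 6 \left(4 - 5\right) \left(-2\right)\right) 721 = \left(\left(\left(-1\right) \left(-2\right)\right)^{2} - 54 - 9 \left(\left(-1\right) \left(-2\right)\right) + 6 \left(\left(-1\right) \left(-2\right)\right)\right) 721 = \left(2^{2} - 54 - 18 + 6 \cdot 2\right) 721 = \left(4 - 54 - 18 + 12\right) 721 = \left(-56\right) 721 = -40376$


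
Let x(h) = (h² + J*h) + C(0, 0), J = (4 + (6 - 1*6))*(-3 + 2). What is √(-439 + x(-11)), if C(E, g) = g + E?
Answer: I*√274 ≈ 16.553*I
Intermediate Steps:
J = -4 (J = (4 + (6 - 6))*(-1) = (4 + 0)*(-1) = 4*(-1) = -4)
C(E, g) = E + g
x(h) = h² - 4*h (x(h) = (h² - 4*h) + (0 + 0) = (h² - 4*h) + 0 = h² - 4*h)
√(-439 + x(-11)) = √(-439 - 11*(-4 - 11)) = √(-439 - 11*(-15)) = √(-439 + 165) = √(-274) = I*√274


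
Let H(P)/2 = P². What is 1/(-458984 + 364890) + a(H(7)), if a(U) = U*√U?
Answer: -1/94094 + 686*√2 ≈ 970.15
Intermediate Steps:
H(P) = 2*P²
a(U) = U^(3/2)
1/(-458984 + 364890) + a(H(7)) = 1/(-458984 + 364890) + (2*7²)^(3/2) = 1/(-94094) + (2*49)^(3/2) = -1/94094 + 98^(3/2) = -1/94094 + 686*√2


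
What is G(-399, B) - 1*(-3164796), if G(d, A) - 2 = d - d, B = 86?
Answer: 3164798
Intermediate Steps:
G(d, A) = 2 (G(d, A) = 2 + (d - d) = 2 + 0 = 2)
G(-399, B) - 1*(-3164796) = 2 - 1*(-3164796) = 2 + 3164796 = 3164798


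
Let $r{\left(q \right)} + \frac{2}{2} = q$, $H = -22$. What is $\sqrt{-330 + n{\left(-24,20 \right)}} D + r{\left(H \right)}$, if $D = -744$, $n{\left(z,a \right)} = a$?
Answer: $-23 - 744 i \sqrt{310} \approx -23.0 - 13099.0 i$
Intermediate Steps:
$r{\left(q \right)} = -1 + q$
$\sqrt{-330 + n{\left(-24,20 \right)}} D + r{\left(H \right)} = \sqrt{-330 + 20} \left(-744\right) - 23 = \sqrt{-310} \left(-744\right) - 23 = i \sqrt{310} \left(-744\right) - 23 = - 744 i \sqrt{310} - 23 = -23 - 744 i \sqrt{310}$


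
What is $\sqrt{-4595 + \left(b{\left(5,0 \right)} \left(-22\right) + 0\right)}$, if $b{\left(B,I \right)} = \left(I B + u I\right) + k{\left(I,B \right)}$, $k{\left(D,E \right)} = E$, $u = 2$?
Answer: $i \sqrt{4705} \approx 68.593 i$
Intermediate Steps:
$b{\left(B,I \right)} = B + 2 I + B I$ ($b{\left(B,I \right)} = \left(I B + 2 I\right) + B = \left(B I + 2 I\right) + B = \left(2 I + B I\right) + B = B + 2 I + B I$)
$\sqrt{-4595 + \left(b{\left(5,0 \right)} \left(-22\right) + 0\right)} = \sqrt{-4595 + \left(\left(5 + 2 \cdot 0 + 5 \cdot 0\right) \left(-22\right) + 0\right)} = \sqrt{-4595 + \left(\left(5 + 0 + 0\right) \left(-22\right) + 0\right)} = \sqrt{-4595 + \left(5 \left(-22\right) + 0\right)} = \sqrt{-4595 + \left(-110 + 0\right)} = \sqrt{-4595 - 110} = \sqrt{-4705} = i \sqrt{4705}$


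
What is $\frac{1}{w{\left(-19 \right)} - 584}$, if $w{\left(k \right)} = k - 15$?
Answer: $- \frac{1}{618} \approx -0.0016181$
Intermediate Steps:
$w{\left(k \right)} = -15 + k$
$\frac{1}{w{\left(-19 \right)} - 584} = \frac{1}{\left(-15 - 19\right) - 584} = \frac{1}{-34 - 584} = \frac{1}{-618} = - \frac{1}{618}$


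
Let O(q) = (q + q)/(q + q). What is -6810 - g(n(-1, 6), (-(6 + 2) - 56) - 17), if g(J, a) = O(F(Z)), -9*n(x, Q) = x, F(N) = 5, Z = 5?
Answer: -6811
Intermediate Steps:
O(q) = 1 (O(q) = (2*q)/((2*q)) = (2*q)*(1/(2*q)) = 1)
n(x, Q) = -x/9
g(J, a) = 1
-6810 - g(n(-1, 6), (-(6 + 2) - 56) - 17) = -6810 - 1*1 = -6810 - 1 = -6811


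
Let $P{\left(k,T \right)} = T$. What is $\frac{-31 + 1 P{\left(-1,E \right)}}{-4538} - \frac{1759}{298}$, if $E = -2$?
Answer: $- \frac{1993127}{338081} \approx -5.8954$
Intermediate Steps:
$\frac{-31 + 1 P{\left(-1,E \right)}}{-4538} - \frac{1759}{298} = \frac{-31 + 1 \left(-2\right)}{-4538} - \frac{1759}{298} = \left(-31 - 2\right) \left(- \frac{1}{4538}\right) - \frac{1759}{298} = \left(-33\right) \left(- \frac{1}{4538}\right) - \frac{1759}{298} = \frac{33}{4538} - \frac{1759}{298} = - \frac{1993127}{338081}$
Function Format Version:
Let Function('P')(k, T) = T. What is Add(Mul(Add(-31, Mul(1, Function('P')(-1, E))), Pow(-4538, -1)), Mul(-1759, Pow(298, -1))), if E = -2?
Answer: Rational(-1993127, 338081) ≈ -5.8954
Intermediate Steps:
Add(Mul(Add(-31, Mul(1, Function('P')(-1, E))), Pow(-4538, -1)), Mul(-1759, Pow(298, -1))) = Add(Mul(Add(-31, Mul(1, -2)), Pow(-4538, -1)), Mul(-1759, Pow(298, -1))) = Add(Mul(Add(-31, -2), Rational(-1, 4538)), Mul(-1759, Rational(1, 298))) = Add(Mul(-33, Rational(-1, 4538)), Rational(-1759, 298)) = Add(Rational(33, 4538), Rational(-1759, 298)) = Rational(-1993127, 338081)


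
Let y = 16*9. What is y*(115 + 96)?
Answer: 30384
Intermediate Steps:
y = 144
y*(115 + 96) = 144*(115 + 96) = 144*211 = 30384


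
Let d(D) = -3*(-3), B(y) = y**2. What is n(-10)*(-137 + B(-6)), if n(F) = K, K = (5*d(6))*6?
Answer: -27270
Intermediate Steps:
d(D) = 9
K = 270 (K = (5*9)*6 = 45*6 = 270)
n(F) = 270
n(-10)*(-137 + B(-6)) = 270*(-137 + (-6)**2) = 270*(-137 + 36) = 270*(-101) = -27270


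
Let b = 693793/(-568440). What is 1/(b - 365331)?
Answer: -568440/207669447433 ≈ -2.7372e-6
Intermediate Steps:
b = -693793/568440 (b = 693793*(-1/568440) = -693793/568440 ≈ -1.2205)
1/(b - 365331) = 1/(-693793/568440 - 365331) = 1/(-207669447433/568440) = -568440/207669447433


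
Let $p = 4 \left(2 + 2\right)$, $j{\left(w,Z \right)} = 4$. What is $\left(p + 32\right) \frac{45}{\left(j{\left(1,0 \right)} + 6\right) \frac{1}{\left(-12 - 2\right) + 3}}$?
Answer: $-2376$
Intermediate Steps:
$p = 16$ ($p = 4 \cdot 4 = 16$)
$\left(p + 32\right) \frac{45}{\left(j{\left(1,0 \right)} + 6\right) \frac{1}{\left(-12 - 2\right) + 3}} = \left(16 + 32\right) \frac{45}{\left(4 + 6\right) \frac{1}{\left(-12 - 2\right) + 3}} = 48 \frac{45}{10 \frac{1}{-14 + 3}} = 48 \frac{45}{10 \frac{1}{-11}} = 48 \frac{45}{10 \left(- \frac{1}{11}\right)} = 48 \frac{45}{- \frac{10}{11}} = 48 \cdot 45 \left(- \frac{11}{10}\right) = 48 \left(- \frac{99}{2}\right) = -2376$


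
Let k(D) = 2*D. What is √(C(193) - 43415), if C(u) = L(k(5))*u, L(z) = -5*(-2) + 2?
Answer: I*√41099 ≈ 202.73*I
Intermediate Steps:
L(z) = 12 (L(z) = 10 + 2 = 12)
C(u) = 12*u
√(C(193) - 43415) = √(12*193 - 43415) = √(2316 - 43415) = √(-41099) = I*√41099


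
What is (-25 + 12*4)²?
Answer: 529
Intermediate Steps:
(-25 + 12*4)² = (-25 + 48)² = 23² = 529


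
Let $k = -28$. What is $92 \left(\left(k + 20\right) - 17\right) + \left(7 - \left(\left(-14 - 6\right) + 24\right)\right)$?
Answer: $-2297$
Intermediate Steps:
$92 \left(\left(k + 20\right) - 17\right) + \left(7 - \left(\left(-14 - 6\right) + 24\right)\right) = 92 \left(\left(-28 + 20\right) - 17\right) + \left(7 - \left(\left(-14 - 6\right) + 24\right)\right) = 92 \left(-8 - 17\right) + \left(7 - \left(-20 + 24\right)\right) = 92 \left(-25\right) + \left(7 - 4\right) = -2300 + \left(7 - 4\right) = -2300 + 3 = -2297$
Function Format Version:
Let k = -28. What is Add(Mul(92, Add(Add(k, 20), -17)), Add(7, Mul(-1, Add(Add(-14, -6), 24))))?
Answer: -2297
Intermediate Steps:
Add(Mul(92, Add(Add(k, 20), -17)), Add(7, Mul(-1, Add(Add(-14, -6), 24)))) = Add(Mul(92, Add(Add(-28, 20), -17)), Add(7, Mul(-1, Add(Add(-14, -6), 24)))) = Add(Mul(92, Add(-8, -17)), Add(7, Mul(-1, Add(-20, 24)))) = Add(Mul(92, -25), Add(7, Mul(-1, 4))) = Add(-2300, Add(7, -4)) = Add(-2300, 3) = -2297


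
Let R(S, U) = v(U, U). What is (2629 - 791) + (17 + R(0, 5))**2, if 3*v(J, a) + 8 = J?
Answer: 2094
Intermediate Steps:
v(J, a) = -8/3 + J/3
R(S, U) = -8/3 + U/3
(2629 - 791) + (17 + R(0, 5))**2 = (2629 - 791) + (17 + (-8/3 + (1/3)*5))**2 = 1838 + (17 + (-8/3 + 5/3))**2 = 1838 + (17 - 1)**2 = 1838 + 16**2 = 1838 + 256 = 2094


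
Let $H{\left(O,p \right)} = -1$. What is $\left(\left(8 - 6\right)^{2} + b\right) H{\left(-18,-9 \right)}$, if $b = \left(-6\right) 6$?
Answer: $32$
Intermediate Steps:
$b = -36$
$\left(\left(8 - 6\right)^{2} + b\right) H{\left(-18,-9 \right)} = \left(\left(8 - 6\right)^{2} - 36\right) \left(-1\right) = \left(2^{2} - 36\right) \left(-1\right) = \left(4 - 36\right) \left(-1\right) = \left(-32\right) \left(-1\right) = 32$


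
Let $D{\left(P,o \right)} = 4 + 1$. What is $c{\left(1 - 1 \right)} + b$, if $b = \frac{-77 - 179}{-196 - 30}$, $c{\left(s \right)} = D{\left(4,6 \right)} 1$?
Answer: $\frac{693}{113} \approx 6.1327$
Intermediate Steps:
$D{\left(P,o \right)} = 5$
$c{\left(s \right)} = 5$ ($c{\left(s \right)} = 5 \cdot 1 = 5$)
$b = \frac{128}{113}$ ($b = - \frac{256}{-226} = \left(-256\right) \left(- \frac{1}{226}\right) = \frac{128}{113} \approx 1.1327$)
$c{\left(1 - 1 \right)} + b = 5 + \frac{128}{113} = \frac{693}{113}$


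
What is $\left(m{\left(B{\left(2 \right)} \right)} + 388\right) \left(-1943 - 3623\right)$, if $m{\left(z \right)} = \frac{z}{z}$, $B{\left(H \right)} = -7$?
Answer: $-2165174$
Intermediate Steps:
$m{\left(z \right)} = 1$
$\left(m{\left(B{\left(2 \right)} \right)} + 388\right) \left(-1943 - 3623\right) = \left(1 + 388\right) \left(-1943 - 3623\right) = 389 \left(-5566\right) = -2165174$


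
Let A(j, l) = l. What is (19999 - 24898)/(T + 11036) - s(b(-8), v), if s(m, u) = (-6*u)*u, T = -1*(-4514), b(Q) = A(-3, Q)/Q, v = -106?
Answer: 1048313901/15550 ≈ 67416.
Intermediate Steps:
b(Q) = 1 (b(Q) = Q/Q = 1)
T = 4514
s(m, u) = -6*u²
(19999 - 24898)/(T + 11036) - s(b(-8), v) = (19999 - 24898)/(4514 + 11036) - (-6)*(-106)² = -4899/15550 - (-6)*11236 = -4899*1/15550 - 1*(-67416) = -4899/15550 + 67416 = 1048313901/15550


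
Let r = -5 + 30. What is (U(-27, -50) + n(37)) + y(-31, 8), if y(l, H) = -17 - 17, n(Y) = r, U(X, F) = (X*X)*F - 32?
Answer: -36491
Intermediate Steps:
U(X, F) = -32 + F*X² (U(X, F) = X²*F - 32 = F*X² - 32 = -32 + F*X²)
r = 25
n(Y) = 25
y(l, H) = -34
(U(-27, -50) + n(37)) + y(-31, 8) = ((-32 - 50*(-27)²) + 25) - 34 = ((-32 - 50*729) + 25) - 34 = ((-32 - 36450) + 25) - 34 = (-36482 + 25) - 34 = -36457 - 34 = -36491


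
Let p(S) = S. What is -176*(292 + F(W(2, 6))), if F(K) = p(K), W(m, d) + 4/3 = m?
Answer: -154528/3 ≈ -51509.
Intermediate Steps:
W(m, d) = -4/3 + m
F(K) = K
-176*(292 + F(W(2, 6))) = -176*(292 + (-4/3 + 2)) = -176*(292 + ⅔) = -176*878/3 = -154528/3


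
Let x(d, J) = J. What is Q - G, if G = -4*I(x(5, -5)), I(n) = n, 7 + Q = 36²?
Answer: 1269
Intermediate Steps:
Q = 1289 (Q = -7 + 36² = -7 + 1296 = 1289)
G = 20 (G = -4*(-5) = 20)
Q - G = 1289 - 1*20 = 1289 - 20 = 1269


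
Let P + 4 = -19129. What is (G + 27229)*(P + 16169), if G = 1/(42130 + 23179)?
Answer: -5270877530568/65309 ≈ -8.0707e+7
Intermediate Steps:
P = -19133 (P = -4 - 19129 = -19133)
G = 1/65309 ≈ 1.5312e-5
(G + 27229)*(P + 16169) = (1/65309 + 27229)*(-19133 + 16169) = (1778298762/65309)*(-2964) = -5270877530568/65309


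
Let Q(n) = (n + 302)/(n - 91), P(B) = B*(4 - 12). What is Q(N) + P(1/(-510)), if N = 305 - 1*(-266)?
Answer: 14969/8160 ≈ 1.8344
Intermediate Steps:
P(B) = -8*B (P(B) = B*(-8) = -8*B)
N = 571 (N = 305 + 266 = 571)
Q(n) = (302 + n)/(-91 + n)
Q(N) + P(1/(-510)) = (302 + 571)/(-91 + 571) - 8/(-510) = 873/480 - 8*(-1/510) = (1/480)*873 + 4/255 = 291/160 + 4/255 = 14969/8160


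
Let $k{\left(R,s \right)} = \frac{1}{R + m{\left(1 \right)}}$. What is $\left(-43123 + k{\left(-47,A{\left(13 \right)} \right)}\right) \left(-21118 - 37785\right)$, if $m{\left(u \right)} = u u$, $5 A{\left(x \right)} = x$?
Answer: $\frac{5080150699}{2} \approx 2.5401 \cdot 10^{9}$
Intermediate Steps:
$A{\left(x \right)} = \frac{x}{5}$
$m{\left(u \right)} = u^{2}$
$k{\left(R,s \right)} = \frac{1}{1 + R}$ ($k{\left(R,s \right)} = \frac{1}{R + 1^{2}} = \frac{1}{R + 1} = \frac{1}{1 + R}$)
$\left(-43123 + k{\left(-47,A{\left(13 \right)} \right)}\right) \left(-21118 - 37785\right) = \left(-43123 + \frac{1}{1 - 47}\right) \left(-21118 - 37785\right) = \left(-43123 + \frac{1}{-46}\right) \left(-58903\right) = \left(-43123 - \frac{1}{46}\right) \left(-58903\right) = \left(- \frac{1983659}{46}\right) \left(-58903\right) = \frac{5080150699}{2}$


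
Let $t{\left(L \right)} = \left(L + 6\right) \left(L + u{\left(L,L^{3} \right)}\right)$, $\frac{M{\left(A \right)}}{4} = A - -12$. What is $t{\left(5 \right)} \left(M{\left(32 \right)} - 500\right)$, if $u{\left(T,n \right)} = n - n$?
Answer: $-17820$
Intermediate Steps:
$u{\left(T,n \right)} = 0$
$M{\left(A \right)} = 48 + 4 A$ ($M{\left(A \right)} = 4 \left(A - -12\right) = 4 \left(A + 12\right) = 4 \left(12 + A\right) = 48 + 4 A$)
$t{\left(L \right)} = L \left(6 + L\right)$ ($t{\left(L \right)} = \left(L + 6\right) \left(L + 0\right) = \left(6 + L\right) L = L \left(6 + L\right)$)
$t{\left(5 \right)} \left(M{\left(32 \right)} - 500\right) = 5 \left(6 + 5\right) \left(\left(48 + 4 \cdot 32\right) - 500\right) = 5 \cdot 11 \left(\left(48 + 128\right) - 500\right) = 55 \left(176 - 500\right) = 55 \left(-324\right) = -17820$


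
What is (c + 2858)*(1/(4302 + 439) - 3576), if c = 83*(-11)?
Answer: -32975170175/4741 ≈ -6.9553e+6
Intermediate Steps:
c = -913
(c + 2858)*(1/(4302 + 439) - 3576) = (-913 + 2858)*(1/(4302 + 439) - 3576) = 1945*(1/4741 - 3576) = 1945*(-16953815/4741) = -32975170175/4741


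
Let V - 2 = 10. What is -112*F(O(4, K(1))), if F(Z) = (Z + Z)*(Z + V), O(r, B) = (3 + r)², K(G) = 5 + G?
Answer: -669536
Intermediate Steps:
V = 12 (V = 2 + 10 = 12)
F(Z) = 2*Z*(12 + Z) (F(Z) = (Z + Z)*(Z + 12) = (2*Z)*(12 + Z) = 2*Z*(12 + Z))
-112*F(O(4, K(1))) = -224*(3 + 4)²*(12 + (3 + 4)²) = -224*7²*(12 + 7²) = -224*49*(12 + 49) = -224*49*61 = -112*5978 = -669536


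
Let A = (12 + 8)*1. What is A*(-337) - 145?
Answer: -6885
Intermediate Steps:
A = 20 (A = 20*1 = 20)
A*(-337) - 145 = 20*(-337) - 145 = -6740 - 145 = -6885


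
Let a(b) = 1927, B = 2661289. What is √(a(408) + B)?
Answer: 4*√166451 ≈ 1631.9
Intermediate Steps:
√(a(408) + B) = √(1927 + 2661289) = √2663216 = 4*√166451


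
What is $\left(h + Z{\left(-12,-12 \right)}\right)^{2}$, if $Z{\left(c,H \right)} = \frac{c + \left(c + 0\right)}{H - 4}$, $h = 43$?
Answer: $\frac{7921}{4} \approx 1980.3$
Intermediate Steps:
$Z{\left(c,H \right)} = \frac{2 c}{-4 + H}$ ($Z{\left(c,H \right)} = \frac{c + c}{-4 + H} = \frac{2 c}{-4 + H}$)
$\left(h + Z{\left(-12,-12 \right)}\right)^{2} = \left(43 + 2 \left(-12\right) \frac{1}{-4 - 12}\right)^{2} = \left(43 + 2 \left(-12\right) \frac{1}{-16}\right)^{2} = \left(43 + 2 \left(-12\right) \left(- \frac{1}{16}\right)\right)^{2} = \left(43 + \frac{3}{2}\right)^{2} = \left(\frac{89}{2}\right)^{2} = \frac{7921}{4}$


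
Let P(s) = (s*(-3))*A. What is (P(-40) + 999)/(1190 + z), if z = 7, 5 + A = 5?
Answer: 111/133 ≈ 0.83459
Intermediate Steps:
A = 0 (A = -5 + 5 = 0)
P(s) = 0 (P(s) = (s*(-3))*0 = -3*s*0 = 0)
(P(-40) + 999)/(1190 + z) = (0 + 999)/(1190 + 7) = 999/1197 = 999*(1/1197) = 111/133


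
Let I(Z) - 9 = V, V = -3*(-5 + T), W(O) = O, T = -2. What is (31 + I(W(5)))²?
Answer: 3721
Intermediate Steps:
V = 21 (V = -3*(-5 - 2) = -3*(-7) = 21)
I(Z) = 30 (I(Z) = 9 + 21 = 30)
(31 + I(W(5)))² = (31 + 30)² = 61² = 3721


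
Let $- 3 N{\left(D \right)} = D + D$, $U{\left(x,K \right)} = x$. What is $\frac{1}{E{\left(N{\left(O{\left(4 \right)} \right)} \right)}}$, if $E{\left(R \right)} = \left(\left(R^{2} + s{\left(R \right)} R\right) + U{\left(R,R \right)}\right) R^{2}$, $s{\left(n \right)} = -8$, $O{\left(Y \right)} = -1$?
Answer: $- \frac{81}{152} \approx -0.5329$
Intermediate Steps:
$N{\left(D \right)} = - \frac{2 D}{3}$ ($N{\left(D \right)} = - \frac{D + D}{3} = - \frac{2 D}{3}$)
$E{\left(R \right)} = R^{2} \left(R^{2} - 7 R\right)$ ($E{\left(R \right)} = \left(\left(R^{2} - 8 R\right) + R\right) R^{2} = \left(R^{2} - 7 R\right) R^{2} = R^{2} \left(R^{2} - 7 R\right)$)
$\frac{1}{E{\left(N{\left(O{\left(4 \right)} \right)} \right)}} = \frac{1}{\left(\left(- \frac{2}{3}\right) \left(-1\right)\right)^{3} \left(-7 - - \frac{2}{3}\right)} = \frac{1}{\left(\frac{2}{3}\right)^{3} \left(-7 + \frac{2}{3}\right)} = \frac{1}{\frac{8}{27} \left(- \frac{19}{3}\right)} = \frac{1}{- \frac{152}{81}} = - \frac{81}{152}$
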